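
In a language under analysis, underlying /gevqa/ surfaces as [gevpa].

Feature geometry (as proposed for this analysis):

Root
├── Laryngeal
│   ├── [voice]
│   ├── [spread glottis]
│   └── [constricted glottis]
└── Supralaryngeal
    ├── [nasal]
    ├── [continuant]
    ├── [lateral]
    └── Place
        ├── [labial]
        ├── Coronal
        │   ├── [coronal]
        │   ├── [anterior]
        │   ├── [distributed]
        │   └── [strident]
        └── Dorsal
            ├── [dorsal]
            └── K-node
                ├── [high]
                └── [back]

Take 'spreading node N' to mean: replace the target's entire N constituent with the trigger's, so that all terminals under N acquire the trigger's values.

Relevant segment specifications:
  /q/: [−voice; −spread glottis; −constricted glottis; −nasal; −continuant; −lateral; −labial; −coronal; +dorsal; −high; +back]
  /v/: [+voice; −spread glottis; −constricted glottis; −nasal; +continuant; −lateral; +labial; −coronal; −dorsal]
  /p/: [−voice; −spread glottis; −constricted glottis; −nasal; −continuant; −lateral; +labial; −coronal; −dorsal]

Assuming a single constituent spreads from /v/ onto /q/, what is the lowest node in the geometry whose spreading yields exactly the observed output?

Feature comparison: [labial], [dorsal], [high], [back] differ between /q/ and [p]; the remaining terminals match.
The smallest constituent containing every changed terminal is Place — each of its daughters lacks at least one of the affected features.
Delinking /q/'s Place and associating /v/'s Place gives precisely the feature bundle of [p].
Since [continuant] is preserved even though /v/ disagrees there, no node above Place spread.

Place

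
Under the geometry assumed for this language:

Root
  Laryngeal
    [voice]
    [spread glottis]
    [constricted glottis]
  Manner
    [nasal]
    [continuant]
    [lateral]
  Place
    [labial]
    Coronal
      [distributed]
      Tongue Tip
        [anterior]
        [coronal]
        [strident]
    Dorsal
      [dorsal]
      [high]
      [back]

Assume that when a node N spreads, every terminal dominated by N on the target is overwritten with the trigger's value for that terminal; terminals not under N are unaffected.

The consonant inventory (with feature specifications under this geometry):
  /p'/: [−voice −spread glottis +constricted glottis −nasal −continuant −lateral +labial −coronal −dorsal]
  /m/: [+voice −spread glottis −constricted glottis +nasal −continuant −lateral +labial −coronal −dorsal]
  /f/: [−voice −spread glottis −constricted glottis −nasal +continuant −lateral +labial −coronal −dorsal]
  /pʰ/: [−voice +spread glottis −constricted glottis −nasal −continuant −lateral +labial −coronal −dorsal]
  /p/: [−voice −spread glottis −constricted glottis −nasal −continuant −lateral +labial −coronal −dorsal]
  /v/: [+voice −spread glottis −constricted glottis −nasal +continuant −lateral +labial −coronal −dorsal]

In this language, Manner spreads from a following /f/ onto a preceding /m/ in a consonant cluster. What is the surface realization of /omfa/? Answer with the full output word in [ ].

The Manner node dominates the terminals [nasal], [continuant], [lateral].
After delinking /m/'s Manner and linking /f/'s, the affected terminals become [−nasal], [+continuant], [−lateral]; [voice], [spread glottis], [constricted glottis], … (outside Manner) are retained from /m/.
This feature bundle is that of [v], so /omfa/ surfaces as [ovfa].

[ovfa]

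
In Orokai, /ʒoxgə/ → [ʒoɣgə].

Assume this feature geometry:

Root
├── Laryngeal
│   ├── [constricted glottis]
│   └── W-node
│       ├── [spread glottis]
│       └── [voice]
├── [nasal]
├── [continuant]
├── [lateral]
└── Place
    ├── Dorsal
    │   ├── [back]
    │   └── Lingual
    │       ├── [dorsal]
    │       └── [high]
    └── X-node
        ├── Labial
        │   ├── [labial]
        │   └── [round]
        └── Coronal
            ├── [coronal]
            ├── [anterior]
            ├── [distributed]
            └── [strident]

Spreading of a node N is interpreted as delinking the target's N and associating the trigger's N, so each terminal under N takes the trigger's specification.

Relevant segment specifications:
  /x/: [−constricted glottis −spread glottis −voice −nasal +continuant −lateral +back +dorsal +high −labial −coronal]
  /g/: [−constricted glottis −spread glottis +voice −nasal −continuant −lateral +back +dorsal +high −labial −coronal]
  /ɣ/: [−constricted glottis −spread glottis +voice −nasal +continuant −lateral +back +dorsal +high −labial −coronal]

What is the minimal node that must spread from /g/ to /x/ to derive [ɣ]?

Comparing /x/ with its surface form [ɣ], the only feature that changes is [voice].
Since just one terminal is affected and it takes /g/'s value, spreading the terminal [voice] alone is sufficient and minimal.
[continuant], a feature on which the two segments disagree outside [voice], is unchanged — nothing dominating it spread, and [voice] is the minimal sufficient constituent.

[voice]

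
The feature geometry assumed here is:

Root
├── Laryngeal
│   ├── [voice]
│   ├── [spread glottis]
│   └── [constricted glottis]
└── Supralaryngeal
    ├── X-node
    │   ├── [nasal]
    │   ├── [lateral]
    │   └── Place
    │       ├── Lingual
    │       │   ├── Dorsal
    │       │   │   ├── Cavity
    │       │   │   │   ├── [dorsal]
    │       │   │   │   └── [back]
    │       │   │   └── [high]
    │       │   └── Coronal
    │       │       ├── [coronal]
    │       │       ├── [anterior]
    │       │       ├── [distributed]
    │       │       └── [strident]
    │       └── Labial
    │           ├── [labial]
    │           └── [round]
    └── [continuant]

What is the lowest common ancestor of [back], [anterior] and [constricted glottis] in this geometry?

[back]: Root ▹ Supralaryngeal ▹ X-node ▹ Place ▹ Lingual ▹ Dorsal ▹ Cavity ▹ [back].
[anterior]: Root ▹ Supralaryngeal ▹ X-node ▹ Place ▹ Lingual ▹ Coronal ▹ [anterior].
[constricted glottis]: Root ▹ Laryngeal ▹ [constricted glottis].
Root is the lowest common ancestor — every listed feature sits under it, and no single subconstituent of Root covers them all.

Root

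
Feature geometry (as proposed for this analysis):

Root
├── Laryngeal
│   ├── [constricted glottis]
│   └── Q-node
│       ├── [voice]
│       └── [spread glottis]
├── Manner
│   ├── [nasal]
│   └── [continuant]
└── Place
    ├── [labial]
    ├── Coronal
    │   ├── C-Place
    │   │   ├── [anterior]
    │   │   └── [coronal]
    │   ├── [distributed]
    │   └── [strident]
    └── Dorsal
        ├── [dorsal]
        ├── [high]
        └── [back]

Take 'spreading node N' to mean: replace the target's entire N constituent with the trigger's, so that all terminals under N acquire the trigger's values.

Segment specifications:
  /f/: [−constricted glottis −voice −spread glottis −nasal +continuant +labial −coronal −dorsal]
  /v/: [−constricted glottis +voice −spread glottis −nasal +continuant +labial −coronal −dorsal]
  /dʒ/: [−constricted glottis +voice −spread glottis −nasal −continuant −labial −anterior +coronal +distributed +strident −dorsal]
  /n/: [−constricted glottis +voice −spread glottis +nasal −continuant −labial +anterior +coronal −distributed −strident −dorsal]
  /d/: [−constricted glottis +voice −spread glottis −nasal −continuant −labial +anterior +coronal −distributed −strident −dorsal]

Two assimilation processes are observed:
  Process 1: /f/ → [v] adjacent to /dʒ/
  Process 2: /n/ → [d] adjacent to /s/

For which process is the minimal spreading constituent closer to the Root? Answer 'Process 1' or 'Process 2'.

Process 2

In Process 1, [voice] changes, so the minimal spreading node is [voice] at depth 3.
Process 2: the feature that changes is [nasal]; the minimal node is [nasal] (depth 2).
[nasal] (depth 2) sits above [voice] (depth 3), making Process 2 the one with the higher spreading node.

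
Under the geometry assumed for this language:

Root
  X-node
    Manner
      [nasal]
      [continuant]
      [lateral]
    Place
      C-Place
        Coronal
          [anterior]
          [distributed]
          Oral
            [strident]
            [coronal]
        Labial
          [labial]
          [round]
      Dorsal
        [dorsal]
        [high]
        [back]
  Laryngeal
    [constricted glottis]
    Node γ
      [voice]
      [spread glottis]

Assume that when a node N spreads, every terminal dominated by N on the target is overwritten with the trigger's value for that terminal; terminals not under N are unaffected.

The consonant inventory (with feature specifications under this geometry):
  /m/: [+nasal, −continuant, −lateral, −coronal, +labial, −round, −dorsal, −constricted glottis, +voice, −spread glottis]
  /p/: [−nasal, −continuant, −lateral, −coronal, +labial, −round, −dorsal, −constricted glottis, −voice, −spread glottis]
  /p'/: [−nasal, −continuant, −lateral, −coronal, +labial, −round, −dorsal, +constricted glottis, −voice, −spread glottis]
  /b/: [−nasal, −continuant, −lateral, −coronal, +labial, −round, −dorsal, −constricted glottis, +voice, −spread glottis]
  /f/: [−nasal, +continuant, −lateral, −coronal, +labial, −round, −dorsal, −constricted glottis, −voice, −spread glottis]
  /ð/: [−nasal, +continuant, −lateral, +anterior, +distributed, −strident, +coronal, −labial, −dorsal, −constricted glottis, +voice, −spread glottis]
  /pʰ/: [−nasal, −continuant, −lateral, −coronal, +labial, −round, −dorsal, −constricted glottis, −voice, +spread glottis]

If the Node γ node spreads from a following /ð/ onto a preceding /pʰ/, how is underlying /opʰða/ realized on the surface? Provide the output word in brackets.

[obða]

Node γ immediately or transitively dominates [voice], [spread glottis].
Spreading Node γ from /ð/ onto /pʰ/ replaces those values with /ð/'s: [+voice], [−spread glottis]. Features outside Node γ ([nasal], [continuant], [lateral], …) stay as in /pʰ/.
The resulting bundle matches /b/ in the inventory; substituting it for /pʰ/ gives [obða].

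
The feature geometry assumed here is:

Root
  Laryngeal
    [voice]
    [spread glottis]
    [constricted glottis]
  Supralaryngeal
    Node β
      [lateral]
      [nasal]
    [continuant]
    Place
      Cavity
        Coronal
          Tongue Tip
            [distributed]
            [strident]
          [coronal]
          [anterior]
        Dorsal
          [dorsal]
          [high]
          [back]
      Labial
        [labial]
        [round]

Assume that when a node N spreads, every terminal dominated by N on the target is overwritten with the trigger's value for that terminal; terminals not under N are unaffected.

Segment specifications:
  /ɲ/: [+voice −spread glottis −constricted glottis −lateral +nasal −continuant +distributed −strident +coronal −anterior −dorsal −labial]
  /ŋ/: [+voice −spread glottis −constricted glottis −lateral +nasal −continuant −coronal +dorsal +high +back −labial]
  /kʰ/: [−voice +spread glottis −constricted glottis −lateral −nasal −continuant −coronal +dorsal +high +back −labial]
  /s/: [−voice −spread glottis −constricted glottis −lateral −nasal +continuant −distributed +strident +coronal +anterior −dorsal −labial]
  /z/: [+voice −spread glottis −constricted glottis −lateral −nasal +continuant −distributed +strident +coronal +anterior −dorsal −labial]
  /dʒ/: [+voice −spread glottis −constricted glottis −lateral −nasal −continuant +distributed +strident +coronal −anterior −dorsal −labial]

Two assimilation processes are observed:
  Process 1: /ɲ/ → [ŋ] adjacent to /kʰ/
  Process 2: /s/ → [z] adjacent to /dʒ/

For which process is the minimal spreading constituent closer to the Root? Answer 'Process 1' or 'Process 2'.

Process 2

In Process 1, [coronal], [anterior], [distributed], [strident], [dorsal], [high], [back] change, so the minimal spreading node is Cavity at depth 3.
In Process 2, [voice] changes, so the minimal spreading node is [voice] at depth 2.
Depth 2 < depth 3; Process 2 involves the structurally higher constituent [voice].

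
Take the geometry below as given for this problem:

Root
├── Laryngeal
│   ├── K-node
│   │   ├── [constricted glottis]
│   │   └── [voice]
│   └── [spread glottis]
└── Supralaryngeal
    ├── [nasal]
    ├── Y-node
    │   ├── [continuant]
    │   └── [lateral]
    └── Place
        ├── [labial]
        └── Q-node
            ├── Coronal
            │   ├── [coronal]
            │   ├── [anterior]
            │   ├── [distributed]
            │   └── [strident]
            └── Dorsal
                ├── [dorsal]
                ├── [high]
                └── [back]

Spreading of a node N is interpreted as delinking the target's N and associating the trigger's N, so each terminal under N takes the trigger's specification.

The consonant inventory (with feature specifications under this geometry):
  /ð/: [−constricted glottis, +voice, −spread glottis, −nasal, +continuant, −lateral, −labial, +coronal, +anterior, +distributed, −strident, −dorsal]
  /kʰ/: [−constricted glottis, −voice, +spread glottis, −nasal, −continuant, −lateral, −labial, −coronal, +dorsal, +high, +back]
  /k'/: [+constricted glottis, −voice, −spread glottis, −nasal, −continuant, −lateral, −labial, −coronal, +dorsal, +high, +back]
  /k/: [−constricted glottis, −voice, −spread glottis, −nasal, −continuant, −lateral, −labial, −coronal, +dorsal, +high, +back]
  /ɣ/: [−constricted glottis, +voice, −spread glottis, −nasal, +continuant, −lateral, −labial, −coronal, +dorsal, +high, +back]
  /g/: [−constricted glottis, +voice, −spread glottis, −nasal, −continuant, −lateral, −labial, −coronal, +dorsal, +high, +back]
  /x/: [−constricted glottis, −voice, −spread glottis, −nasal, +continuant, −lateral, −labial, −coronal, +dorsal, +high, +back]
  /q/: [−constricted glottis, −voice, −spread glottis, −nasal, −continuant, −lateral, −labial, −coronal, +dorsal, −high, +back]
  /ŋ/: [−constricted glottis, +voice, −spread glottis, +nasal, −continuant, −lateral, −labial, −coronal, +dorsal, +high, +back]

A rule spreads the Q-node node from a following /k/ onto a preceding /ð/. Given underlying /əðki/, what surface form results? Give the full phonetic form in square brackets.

[əɣki]

Terminals under Q-node in this geometry: [coronal], [anterior], [distributed], [strident], [dorsal], [high], [back].
After delinking /ð/'s Q-node and linking /k/'s, the affected terminals become [−coronal], [+dorsal], [+high], [+back]; [constricted glottis], [voice], [spread glottis], … (outside Q-node) are retained from /ð/.
The resulting bundle matches /ɣ/ in the inventory; substituting it for /ð/ gives [əɣki].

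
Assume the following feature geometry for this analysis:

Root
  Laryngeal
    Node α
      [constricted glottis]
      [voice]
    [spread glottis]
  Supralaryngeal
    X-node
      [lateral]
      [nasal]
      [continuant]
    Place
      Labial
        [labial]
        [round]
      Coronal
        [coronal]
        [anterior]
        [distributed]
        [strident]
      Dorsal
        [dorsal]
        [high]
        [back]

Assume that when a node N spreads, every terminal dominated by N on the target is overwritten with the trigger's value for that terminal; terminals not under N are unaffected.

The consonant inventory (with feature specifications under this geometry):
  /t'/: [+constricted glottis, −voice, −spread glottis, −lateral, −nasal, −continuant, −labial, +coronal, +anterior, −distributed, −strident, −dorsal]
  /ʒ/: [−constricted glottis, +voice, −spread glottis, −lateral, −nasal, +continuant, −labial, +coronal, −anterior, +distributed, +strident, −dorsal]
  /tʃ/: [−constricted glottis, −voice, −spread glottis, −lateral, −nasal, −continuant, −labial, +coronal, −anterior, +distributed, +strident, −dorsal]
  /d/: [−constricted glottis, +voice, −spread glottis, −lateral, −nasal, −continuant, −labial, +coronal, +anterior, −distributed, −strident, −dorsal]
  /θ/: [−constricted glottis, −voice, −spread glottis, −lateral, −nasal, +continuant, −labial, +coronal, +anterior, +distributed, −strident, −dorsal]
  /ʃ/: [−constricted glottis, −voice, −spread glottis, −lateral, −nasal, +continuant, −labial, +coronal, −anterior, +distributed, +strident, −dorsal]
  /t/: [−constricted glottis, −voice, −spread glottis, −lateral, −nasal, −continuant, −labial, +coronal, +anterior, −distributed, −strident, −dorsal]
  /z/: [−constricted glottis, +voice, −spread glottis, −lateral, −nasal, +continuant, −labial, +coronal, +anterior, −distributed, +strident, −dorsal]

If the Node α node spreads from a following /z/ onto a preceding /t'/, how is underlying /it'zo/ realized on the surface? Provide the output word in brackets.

[idzo]

Terminals under Node α in this geometry: [constricted glottis], [voice].
Spreading Node α from /z/ onto /t'/ replaces those values with /z/'s: [−constricted glottis], [+voice]. Features outside Node α ([spread glottis], [lateral], [nasal], …) stay as in /t'/.
This feature bundle is that of [d], so /it'zo/ surfaces as [idzo].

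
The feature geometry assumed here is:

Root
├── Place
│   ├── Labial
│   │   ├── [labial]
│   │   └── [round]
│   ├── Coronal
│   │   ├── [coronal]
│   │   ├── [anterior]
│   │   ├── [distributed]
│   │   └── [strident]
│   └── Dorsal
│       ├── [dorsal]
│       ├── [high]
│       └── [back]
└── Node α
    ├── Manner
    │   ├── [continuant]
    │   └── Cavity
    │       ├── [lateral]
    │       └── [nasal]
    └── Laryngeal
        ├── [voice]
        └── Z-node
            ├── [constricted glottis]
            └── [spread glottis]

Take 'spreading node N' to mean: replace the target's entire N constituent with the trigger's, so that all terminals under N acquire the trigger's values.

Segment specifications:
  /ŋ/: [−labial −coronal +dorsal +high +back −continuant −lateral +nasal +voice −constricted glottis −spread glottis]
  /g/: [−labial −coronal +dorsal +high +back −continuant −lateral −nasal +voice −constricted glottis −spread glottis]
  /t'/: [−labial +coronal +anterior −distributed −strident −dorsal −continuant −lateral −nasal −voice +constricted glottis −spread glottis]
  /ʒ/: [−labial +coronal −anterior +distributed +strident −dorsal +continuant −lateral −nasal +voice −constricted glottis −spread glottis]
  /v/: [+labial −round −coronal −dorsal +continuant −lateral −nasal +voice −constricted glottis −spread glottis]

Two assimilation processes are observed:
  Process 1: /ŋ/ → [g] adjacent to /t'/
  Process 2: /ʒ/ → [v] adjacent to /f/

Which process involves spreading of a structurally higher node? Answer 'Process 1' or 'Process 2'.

In Process 1, [nasal] changes, so the minimal spreading node is [nasal] at depth 4.
In Process 2, [labial], [round], [coronal], [anterior], [distributed], [strident] change, so the minimal spreading node is Place at depth 1.
Depth 1 < depth 4; Process 2 involves the structurally higher constituent Place.

Process 2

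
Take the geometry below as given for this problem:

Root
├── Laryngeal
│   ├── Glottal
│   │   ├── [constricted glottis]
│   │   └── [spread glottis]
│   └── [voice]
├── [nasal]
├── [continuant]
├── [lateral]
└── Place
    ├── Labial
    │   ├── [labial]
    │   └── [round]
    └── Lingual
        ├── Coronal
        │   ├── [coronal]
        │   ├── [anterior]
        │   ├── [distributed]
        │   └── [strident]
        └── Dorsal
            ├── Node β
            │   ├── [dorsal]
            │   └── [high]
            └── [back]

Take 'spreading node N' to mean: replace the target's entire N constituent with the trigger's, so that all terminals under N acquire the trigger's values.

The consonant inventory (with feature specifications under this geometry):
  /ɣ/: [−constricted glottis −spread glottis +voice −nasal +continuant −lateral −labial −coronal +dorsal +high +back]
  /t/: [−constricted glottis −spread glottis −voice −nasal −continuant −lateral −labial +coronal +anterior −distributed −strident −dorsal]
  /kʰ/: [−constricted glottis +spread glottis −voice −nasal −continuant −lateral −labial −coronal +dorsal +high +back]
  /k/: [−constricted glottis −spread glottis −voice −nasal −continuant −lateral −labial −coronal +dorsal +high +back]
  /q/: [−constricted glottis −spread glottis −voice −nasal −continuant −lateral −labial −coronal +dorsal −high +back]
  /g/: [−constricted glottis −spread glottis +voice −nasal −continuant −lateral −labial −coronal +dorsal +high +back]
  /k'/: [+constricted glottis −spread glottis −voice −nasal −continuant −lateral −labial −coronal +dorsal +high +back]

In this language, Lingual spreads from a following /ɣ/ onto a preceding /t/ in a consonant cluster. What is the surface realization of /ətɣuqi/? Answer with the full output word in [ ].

Terminals under Lingual in this geometry: [coronal], [anterior], [distributed], [strident], [dorsal], [high], [back].
After delinking /t/'s Lingual and linking /ɣ/'s, the affected terminals become [−coronal], [+dorsal], [+high], [+back]; [constricted glottis], [spread glottis], [voice], … (outside Lingual) are retained from /t/.
The resulting bundle matches /k/ in the inventory; substituting it for /t/ gives [əkɣuqi].

[əkɣuqi]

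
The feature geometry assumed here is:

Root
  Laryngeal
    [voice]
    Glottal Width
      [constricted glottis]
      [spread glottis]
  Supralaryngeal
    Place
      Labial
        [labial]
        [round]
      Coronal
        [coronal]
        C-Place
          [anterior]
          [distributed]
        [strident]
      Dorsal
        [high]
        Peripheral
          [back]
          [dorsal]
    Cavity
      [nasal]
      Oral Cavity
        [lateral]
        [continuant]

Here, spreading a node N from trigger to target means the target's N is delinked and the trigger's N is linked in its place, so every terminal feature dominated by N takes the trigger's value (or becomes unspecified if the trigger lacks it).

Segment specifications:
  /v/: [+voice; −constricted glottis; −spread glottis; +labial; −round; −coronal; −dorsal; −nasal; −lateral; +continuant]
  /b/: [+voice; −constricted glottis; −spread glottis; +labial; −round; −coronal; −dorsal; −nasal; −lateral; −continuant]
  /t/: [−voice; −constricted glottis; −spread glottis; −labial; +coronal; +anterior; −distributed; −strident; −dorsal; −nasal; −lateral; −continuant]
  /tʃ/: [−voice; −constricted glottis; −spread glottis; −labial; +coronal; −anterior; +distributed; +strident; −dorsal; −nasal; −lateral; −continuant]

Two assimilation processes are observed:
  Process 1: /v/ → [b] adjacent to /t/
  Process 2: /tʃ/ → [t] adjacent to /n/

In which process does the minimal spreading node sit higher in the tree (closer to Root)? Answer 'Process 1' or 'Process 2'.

Process 1: the feature that changes is [continuant]; the minimal node is [continuant] (depth 4).
In Process 2, [anterior], [distributed], [strident] change, so the minimal spreading node is Coronal at depth 3.
Coronal is closer to Root than [continuant], so Process 2 spreads the higher node.

Process 2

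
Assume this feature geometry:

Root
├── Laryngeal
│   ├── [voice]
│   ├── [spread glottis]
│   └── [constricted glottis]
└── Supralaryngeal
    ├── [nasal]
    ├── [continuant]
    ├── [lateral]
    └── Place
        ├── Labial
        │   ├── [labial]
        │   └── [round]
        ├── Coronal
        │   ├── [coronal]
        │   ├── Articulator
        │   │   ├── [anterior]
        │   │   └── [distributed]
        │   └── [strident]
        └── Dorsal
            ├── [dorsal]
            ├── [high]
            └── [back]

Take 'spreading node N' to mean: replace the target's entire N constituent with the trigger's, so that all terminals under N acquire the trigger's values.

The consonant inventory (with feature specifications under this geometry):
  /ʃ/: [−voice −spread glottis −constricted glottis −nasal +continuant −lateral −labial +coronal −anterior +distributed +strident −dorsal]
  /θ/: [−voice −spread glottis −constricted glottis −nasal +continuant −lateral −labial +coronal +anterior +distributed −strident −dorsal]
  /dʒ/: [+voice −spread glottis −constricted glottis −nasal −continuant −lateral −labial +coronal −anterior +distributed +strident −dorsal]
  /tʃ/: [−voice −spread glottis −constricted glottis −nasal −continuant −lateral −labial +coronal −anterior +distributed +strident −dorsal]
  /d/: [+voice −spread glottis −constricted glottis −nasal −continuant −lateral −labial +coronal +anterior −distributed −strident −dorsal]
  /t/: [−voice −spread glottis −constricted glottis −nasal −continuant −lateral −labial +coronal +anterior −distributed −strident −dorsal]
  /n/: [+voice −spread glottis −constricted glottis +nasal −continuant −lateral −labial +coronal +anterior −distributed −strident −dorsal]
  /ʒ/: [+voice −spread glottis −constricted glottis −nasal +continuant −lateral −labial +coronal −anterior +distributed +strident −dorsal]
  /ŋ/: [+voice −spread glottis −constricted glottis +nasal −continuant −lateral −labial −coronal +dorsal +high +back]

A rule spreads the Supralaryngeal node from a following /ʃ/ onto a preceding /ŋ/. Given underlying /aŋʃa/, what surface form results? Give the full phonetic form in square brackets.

Supralaryngeal immediately or transitively dominates [nasal], [continuant], [lateral], [labial], [round], [coronal], [anterior], [distributed], [strident], [dorsal], [high], [back].
Spreading Supralaryngeal from /ʃ/ onto /ŋ/ replaces those values with /ʃ/'s: [−nasal], [+continuant], [−lateral], [−labial], [+coronal], [−anterior], [+distributed], [+strident], [−dorsal]. Features outside Supralaryngeal ([voice], [spread glottis], [constricted glottis]) stay as in /ŋ/.
Among the inventory, only /ʒ/ has exactly this specification, giving the surface form [aʒʃa].

[aʒʃa]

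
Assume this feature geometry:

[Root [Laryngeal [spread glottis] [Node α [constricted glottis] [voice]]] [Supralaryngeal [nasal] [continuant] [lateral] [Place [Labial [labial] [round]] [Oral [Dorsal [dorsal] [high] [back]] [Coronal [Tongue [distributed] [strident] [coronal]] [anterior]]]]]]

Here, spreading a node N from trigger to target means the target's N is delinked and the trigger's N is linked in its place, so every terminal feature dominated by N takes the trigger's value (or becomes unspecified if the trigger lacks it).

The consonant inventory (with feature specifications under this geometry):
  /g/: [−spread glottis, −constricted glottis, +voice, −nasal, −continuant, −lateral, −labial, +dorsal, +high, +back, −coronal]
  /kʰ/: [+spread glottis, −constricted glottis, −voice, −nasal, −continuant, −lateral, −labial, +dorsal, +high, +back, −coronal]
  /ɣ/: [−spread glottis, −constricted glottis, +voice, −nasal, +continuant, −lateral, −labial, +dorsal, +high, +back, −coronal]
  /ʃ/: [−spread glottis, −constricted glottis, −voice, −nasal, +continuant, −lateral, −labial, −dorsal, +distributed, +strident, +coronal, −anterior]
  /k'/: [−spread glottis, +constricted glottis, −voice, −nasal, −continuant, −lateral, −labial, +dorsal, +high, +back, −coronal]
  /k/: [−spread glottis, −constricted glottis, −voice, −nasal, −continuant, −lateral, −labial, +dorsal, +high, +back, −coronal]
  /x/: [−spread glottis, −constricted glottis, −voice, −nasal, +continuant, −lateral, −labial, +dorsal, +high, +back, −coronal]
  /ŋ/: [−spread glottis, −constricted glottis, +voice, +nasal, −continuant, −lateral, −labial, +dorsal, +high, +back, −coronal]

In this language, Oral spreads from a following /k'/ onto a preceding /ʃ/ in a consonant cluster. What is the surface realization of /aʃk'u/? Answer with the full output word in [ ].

[axk'u]

The Oral node dominates the terminals [dorsal], [high], [back], [distributed], [strident], [coronal], [anterior].
The target acquires /k'/'s values for everything under Oral — [+dorsal], [+high], [+back], [−coronal] — while keeping its own [spread glottis], [constricted glottis], [voice], ….
Among the inventory, only /x/ has exactly this specification, giving the surface form [axk'u].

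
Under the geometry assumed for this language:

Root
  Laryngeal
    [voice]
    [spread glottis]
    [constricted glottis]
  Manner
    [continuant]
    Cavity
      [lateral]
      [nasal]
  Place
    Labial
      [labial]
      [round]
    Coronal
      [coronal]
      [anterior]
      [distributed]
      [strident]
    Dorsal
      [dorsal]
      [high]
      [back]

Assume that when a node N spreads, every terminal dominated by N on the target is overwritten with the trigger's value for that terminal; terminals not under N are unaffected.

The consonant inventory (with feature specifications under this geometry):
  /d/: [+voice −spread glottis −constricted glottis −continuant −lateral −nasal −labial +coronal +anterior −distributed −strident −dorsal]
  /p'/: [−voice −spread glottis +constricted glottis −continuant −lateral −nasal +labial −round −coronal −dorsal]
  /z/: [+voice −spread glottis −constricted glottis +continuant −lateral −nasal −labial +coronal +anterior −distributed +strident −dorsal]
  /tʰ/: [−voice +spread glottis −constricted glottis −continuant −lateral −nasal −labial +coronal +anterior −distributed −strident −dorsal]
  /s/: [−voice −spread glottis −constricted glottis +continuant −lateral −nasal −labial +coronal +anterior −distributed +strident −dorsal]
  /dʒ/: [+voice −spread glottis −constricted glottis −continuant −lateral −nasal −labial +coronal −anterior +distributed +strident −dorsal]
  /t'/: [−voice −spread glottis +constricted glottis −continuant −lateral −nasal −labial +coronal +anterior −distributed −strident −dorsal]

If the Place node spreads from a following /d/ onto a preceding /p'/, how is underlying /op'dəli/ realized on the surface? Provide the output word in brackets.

Terminals under Place in this geometry: [labial], [round], [coronal], [anterior], [distributed], [strident], [dorsal], [high], [back].
The target acquires /d/'s values for everything under Place — [−labial], [+coronal], [+anterior], [−distributed], [−strident], [−dorsal] — while keeping its own [voice], [spread glottis], [constricted glottis], ….
This feature bundle is that of [t'], so /op'dəli/ surfaces as [ot'dəli].

[ot'dəli]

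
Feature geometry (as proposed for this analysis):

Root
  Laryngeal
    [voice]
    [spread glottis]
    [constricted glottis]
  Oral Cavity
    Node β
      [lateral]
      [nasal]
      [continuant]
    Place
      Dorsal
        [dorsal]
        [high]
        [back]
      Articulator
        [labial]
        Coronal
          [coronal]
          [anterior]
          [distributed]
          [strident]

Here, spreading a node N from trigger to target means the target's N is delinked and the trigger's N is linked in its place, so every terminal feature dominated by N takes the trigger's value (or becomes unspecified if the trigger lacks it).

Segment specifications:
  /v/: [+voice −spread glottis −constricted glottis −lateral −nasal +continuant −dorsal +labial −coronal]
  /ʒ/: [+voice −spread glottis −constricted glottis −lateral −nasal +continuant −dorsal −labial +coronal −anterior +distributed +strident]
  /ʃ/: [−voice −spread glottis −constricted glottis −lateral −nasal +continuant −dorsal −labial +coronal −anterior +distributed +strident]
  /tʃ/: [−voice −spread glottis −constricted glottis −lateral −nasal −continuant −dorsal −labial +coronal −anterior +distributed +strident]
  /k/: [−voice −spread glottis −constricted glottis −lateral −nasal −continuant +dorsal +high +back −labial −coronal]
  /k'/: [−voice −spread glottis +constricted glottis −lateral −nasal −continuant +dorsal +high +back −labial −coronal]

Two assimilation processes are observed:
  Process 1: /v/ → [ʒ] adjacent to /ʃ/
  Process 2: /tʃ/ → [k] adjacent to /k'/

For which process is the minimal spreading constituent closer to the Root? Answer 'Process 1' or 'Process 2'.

Process 2

Process 1 alters [labial], [coronal], [anterior], [distributed], [strident]; the lowest common ancestor is Articulator (depth 3 from Root).
In Process 2, [coronal], [anterior], [distributed], [strident], [dorsal], [high], [back] change, so the minimal spreading node is Place at depth 2.
Place (depth 2) sits above Articulator (depth 3), making Process 2 the one with the higher spreading node.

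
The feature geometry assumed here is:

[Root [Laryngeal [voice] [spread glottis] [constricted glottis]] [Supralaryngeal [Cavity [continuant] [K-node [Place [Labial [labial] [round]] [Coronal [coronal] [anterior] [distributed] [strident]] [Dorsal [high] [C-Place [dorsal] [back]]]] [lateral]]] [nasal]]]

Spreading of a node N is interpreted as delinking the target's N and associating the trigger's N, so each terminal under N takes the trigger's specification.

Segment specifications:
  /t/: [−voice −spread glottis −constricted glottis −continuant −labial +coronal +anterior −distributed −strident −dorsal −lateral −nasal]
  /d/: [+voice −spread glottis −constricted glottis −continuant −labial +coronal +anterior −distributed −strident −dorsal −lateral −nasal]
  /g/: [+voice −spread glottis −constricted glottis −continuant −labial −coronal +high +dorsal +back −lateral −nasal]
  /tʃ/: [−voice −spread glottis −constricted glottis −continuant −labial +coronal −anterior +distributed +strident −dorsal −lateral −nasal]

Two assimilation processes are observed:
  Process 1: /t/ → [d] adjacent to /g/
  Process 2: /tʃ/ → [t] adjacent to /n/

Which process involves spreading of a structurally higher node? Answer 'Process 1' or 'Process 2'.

Process 1

Process 1: the feature that changes is [voice]; the minimal node is [voice] (depth 2).
In Process 2, [anterior], [distributed], [strident] change, so the minimal spreading node is Coronal at depth 5.
Depth 2 < depth 5; Process 1 involves the structurally higher constituent [voice].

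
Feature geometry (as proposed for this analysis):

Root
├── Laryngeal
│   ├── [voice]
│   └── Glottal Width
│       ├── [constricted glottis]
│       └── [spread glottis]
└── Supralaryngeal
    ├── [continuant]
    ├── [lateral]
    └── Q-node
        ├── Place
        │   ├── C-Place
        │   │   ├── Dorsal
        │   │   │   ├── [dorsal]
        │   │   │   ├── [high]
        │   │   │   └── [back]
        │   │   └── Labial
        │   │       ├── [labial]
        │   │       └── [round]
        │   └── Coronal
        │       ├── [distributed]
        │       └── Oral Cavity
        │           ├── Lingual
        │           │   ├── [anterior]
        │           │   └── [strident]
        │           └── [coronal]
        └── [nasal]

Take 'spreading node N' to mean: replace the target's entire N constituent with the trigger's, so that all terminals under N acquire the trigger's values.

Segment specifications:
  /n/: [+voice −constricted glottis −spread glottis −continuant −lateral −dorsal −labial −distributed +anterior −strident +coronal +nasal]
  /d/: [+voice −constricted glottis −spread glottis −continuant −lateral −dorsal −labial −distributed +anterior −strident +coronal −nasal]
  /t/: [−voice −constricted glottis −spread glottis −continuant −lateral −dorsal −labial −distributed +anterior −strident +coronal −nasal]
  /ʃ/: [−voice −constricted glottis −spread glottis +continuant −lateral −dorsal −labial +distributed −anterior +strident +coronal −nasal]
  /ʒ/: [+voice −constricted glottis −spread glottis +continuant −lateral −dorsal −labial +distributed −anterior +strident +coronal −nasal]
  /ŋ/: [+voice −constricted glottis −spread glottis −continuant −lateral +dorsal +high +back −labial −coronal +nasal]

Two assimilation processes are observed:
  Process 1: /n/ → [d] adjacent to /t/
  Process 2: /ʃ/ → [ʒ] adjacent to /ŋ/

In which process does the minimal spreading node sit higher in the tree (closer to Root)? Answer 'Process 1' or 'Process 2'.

In Process 1, [nasal] changes, so the minimal spreading node is [nasal] at depth 3.
Process 2 alters [voice]; the lowest dominating node is [voice] (depth 2 from Root).
[voice] (depth 2) sits above [nasal] (depth 3), making Process 2 the one with the higher spreading node.

Process 2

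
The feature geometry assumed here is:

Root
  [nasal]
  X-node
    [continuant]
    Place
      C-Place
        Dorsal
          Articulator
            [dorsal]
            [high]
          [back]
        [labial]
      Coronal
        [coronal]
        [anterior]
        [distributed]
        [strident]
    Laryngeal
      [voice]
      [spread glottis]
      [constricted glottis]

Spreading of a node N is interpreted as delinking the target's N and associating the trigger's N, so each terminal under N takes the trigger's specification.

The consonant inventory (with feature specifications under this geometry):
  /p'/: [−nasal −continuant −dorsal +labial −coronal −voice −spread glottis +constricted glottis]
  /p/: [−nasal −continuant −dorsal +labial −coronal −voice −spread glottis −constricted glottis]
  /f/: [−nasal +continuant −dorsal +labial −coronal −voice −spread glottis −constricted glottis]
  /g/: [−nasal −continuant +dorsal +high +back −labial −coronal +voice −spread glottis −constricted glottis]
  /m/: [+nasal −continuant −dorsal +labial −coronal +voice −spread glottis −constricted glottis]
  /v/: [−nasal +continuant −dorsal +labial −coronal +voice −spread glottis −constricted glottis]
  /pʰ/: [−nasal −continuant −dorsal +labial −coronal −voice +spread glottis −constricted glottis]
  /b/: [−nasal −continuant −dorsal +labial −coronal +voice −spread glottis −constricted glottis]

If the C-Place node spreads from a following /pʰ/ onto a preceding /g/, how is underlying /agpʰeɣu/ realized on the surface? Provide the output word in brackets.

[abpʰeɣu]

Terminals under C-Place in this geometry: [dorsal], [high], [back], [labial].
After delinking /g/'s C-Place and linking /pʰ/'s, the affected terminals become [−dorsal], [+labial]; [nasal], [continuant], [coronal], … (outside C-Place) are retained from /g/.
This feature bundle is that of [b], so /agpʰeɣu/ surfaces as [abpʰeɣu].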